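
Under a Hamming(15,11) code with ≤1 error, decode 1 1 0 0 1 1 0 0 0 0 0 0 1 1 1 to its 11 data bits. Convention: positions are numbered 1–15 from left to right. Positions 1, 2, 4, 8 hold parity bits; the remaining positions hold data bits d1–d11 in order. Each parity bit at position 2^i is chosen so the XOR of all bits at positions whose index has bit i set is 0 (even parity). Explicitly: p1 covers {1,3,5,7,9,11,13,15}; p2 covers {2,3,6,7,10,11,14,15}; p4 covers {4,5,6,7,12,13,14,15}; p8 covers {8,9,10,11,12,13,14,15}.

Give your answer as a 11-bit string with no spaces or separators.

s1 (pos 1,3,5,7,9,11,13,15): 1⊕0⊕1⊕0⊕0⊕0⊕1⊕1 = 0
s2 (pos 2,3,6,7,10,11,14,15): 1⊕0⊕1⊕0⊕0⊕0⊕1⊕1 = 0
s4 (pos 4,5,6,7,12,13,14,15): 0⊕1⊕1⊕0⊕0⊕1⊕1⊕1 = 1
s8 (pos 8,9,10,11,12,13,14,15): 0⊕0⊕0⊕0⊕0⊕1⊕1⊕1 = 1
Syndrome s8…s1 = 1100 → error at position 12.
Flip position 12: 110011000000111 → 110011000001111
Read data bits from positions 3,5,6,7,9,10,11,12,13,14,15: 01100001111

01100001111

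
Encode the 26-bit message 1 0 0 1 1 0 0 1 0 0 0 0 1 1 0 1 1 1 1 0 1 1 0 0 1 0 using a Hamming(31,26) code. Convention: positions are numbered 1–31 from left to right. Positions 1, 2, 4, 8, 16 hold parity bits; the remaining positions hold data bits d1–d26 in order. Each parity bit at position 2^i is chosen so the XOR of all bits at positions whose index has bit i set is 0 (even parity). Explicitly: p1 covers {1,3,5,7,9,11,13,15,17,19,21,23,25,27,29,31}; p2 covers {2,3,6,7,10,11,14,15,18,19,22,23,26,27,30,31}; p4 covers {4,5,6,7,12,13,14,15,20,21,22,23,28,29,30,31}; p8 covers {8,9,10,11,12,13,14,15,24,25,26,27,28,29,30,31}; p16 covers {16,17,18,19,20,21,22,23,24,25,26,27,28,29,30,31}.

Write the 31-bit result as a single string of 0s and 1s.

Place data at non-parity positions: p1 p2 1 p4 0 0 1 p8 1 0 0 1 0 0 0 p16 0 1 1 0 1 1 1 1 0 1 1 0 0 1 0
p1 (pos 1,3,5,7,9,11,13,15,17,19,21,23,25,27,29,31): XOR of data positions = 1⊕0⊕1⊕1⊕0⊕0⊕0⊕0⊕1⊕1⊕1⊕0⊕1⊕0⊕0 = 1
p2 (pos 2,3,6,7,10,11,14,15,18,19,22,23,26,27,30,31): XOR of data positions = 1⊕0⊕1⊕0⊕0⊕0⊕0⊕1⊕1⊕1⊕1⊕1⊕1⊕1⊕0 = 1
p4 (pos 4,5,6,7,12,13,14,15,20,21,22,23,28,29,30,31): XOR of data positions = 0⊕0⊕1⊕1⊕0⊕0⊕0⊕0⊕1⊕1⊕1⊕0⊕0⊕1⊕0 = 0
p8 (pos 8,9,10,11,12,13,14,15,24,25,26,27,28,29,30,31): XOR of data positions = 1⊕0⊕0⊕1⊕0⊕0⊕0⊕1⊕0⊕1⊕1⊕0⊕0⊕1⊕0 = 0
p16 (pos 16,17,18,19,20,21,22,23,24,25,26,27,28,29,30,31): XOR of data positions = 0⊕1⊕1⊕0⊕1⊕1⊕1⊕1⊕0⊕1⊕1⊕0⊕0⊕1⊕0 = 1
Codeword: 1110001010010001011011110110010

1110001010010001011011110110010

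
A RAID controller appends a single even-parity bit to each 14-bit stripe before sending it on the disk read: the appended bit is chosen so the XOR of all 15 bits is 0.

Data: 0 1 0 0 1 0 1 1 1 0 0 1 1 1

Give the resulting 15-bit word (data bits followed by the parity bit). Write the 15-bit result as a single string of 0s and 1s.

010010111001110

XOR of the 14 data bits: 0⊕1⊕0⊕0⊕1⊕0⊕1⊕1⊕1⊕0⊕0⊕1⊕1⊕1 = 0
Parity bit = 0 (so all 15 bits XOR to 0).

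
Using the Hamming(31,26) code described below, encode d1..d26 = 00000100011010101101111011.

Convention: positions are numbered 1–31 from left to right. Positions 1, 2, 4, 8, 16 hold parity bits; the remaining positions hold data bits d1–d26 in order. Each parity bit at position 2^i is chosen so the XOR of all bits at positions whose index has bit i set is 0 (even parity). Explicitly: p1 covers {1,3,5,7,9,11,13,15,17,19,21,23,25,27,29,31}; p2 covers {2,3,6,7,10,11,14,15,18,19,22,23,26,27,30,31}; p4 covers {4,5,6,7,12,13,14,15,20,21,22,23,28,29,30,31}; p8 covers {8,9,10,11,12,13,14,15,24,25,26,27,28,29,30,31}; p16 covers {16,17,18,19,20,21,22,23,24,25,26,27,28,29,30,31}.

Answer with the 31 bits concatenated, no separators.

1000000101000110010101101111011

Place data at non-parity positions: p1 p2 0 p4 0 0 0 p8 0 1 0 0 0 1 1 p16 0 1 0 1 0 1 1 0 1 1 1 1 0 1 1
p1 (pos 1,3,5,7,9,11,13,15,17,19,21,23,25,27,29,31): XOR of data positions = 0⊕0⊕0⊕0⊕0⊕0⊕1⊕0⊕0⊕0⊕1⊕1⊕1⊕0⊕1 = 1
p2 (pos 2,3,6,7,10,11,14,15,18,19,22,23,26,27,30,31): XOR of data positions = 0⊕0⊕0⊕1⊕0⊕1⊕1⊕1⊕0⊕1⊕1⊕1⊕1⊕1⊕1 = 0
p4 (pos 4,5,6,7,12,13,14,15,20,21,22,23,28,29,30,31): XOR of data positions = 0⊕0⊕0⊕0⊕0⊕1⊕1⊕1⊕0⊕1⊕1⊕1⊕0⊕1⊕1 = 0
p8 (pos 8,9,10,11,12,13,14,15,24,25,26,27,28,29,30,31): XOR of data positions = 0⊕1⊕0⊕0⊕0⊕1⊕1⊕0⊕1⊕1⊕1⊕1⊕0⊕1⊕1 = 1
p16 (pos 16,17,18,19,20,21,22,23,24,25,26,27,28,29,30,31): XOR of data positions = 0⊕1⊕0⊕1⊕0⊕1⊕1⊕0⊕1⊕1⊕1⊕1⊕0⊕1⊕1 = 0
Codeword: 1000000101000110010101101111011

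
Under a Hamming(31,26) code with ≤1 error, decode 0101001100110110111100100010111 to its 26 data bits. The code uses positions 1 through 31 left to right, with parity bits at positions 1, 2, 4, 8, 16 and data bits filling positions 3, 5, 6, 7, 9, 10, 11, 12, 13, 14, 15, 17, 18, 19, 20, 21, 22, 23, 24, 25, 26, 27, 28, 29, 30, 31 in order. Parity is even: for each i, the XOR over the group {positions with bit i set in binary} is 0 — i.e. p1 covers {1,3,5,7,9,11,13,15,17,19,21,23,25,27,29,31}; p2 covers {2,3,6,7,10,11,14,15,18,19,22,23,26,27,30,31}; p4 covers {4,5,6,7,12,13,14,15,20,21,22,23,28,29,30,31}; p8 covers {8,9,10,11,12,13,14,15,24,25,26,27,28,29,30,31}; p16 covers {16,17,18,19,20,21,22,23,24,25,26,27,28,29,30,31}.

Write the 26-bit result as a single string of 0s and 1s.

s1 (pos 1,3,5,7,9,11,13,15,17,19,21,23,25,27,29,31): 0⊕0⊕0⊕1⊕0⊕1⊕0⊕1⊕1⊕1⊕0⊕1⊕0⊕1⊕1⊕1 = 1
s2 (pos 2,3,6,7,10,11,14,15,18,19,22,23,26,27,30,31): 1⊕0⊕0⊕1⊕0⊕1⊕1⊕1⊕1⊕1⊕0⊕1⊕0⊕1⊕1⊕1 = 1
s4 (pos 4,5,6,7,12,13,14,15,20,21,22,23,28,29,30,31): 1⊕0⊕0⊕1⊕1⊕0⊕1⊕1⊕1⊕0⊕0⊕1⊕0⊕1⊕1⊕1 = 0
s8 (pos 8,9,10,11,12,13,14,15,24,25,26,27,28,29,30,31): 1⊕0⊕0⊕1⊕1⊕0⊕1⊕1⊕0⊕0⊕0⊕1⊕0⊕1⊕1⊕1 = 1
s16 (pos 16,17,18,19,20,21,22,23,24,25,26,27,28,29,30,31): 0⊕1⊕1⊕1⊕1⊕0⊕0⊕1⊕0⊕0⊕0⊕1⊕0⊕1⊕1⊕1 = 1
Syndrome s16…s1 = 11011 → error at position 27.
Flip position 27: 0101001100110110111100100010111 → 0101001100110110111100100000111
Read data bits from positions 3,5,6,7,9,10,11,12,13,14,15,17,18,19,20,21,22,23,24,25,26,27,28,29,30,31: 00010011011111100100000111

00010011011111100100000111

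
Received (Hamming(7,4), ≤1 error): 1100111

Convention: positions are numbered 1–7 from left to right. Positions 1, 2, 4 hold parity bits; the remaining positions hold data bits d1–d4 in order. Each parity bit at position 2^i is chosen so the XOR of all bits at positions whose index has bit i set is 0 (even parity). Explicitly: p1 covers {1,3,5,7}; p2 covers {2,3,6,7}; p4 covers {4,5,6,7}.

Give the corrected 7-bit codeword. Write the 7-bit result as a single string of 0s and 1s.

s1 (pos 1,3,5,7): 1⊕0⊕1⊕1 = 1
s2 (pos 2,3,6,7): 1⊕0⊕1⊕1 = 1
s4 (pos 4,5,6,7): 0⊕1⊕1⊕1 = 1
Syndrome s4…s1 = 111 → error at position 7.
Flip position 7: 1100111 → 1100110

1100110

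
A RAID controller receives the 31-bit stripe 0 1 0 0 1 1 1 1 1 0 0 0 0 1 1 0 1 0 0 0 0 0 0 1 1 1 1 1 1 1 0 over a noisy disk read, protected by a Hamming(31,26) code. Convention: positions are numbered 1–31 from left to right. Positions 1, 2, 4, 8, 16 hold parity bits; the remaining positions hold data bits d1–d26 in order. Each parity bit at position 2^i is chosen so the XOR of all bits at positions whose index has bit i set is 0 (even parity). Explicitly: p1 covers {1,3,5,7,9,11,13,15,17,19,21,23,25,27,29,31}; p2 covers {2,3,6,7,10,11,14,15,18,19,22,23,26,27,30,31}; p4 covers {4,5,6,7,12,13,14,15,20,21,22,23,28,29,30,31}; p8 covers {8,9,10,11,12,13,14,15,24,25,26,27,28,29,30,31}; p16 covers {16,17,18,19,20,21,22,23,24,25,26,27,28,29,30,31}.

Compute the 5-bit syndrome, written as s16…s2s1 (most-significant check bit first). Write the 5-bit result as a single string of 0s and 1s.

s1 (pos 1,3,5,7,9,11,13,15,17,19,21,23,25,27,29,31): 0⊕0⊕1⊕1⊕1⊕0⊕0⊕1⊕1⊕0⊕0⊕0⊕1⊕1⊕1⊕0 = 0
s2 (pos 2,3,6,7,10,11,14,15,18,19,22,23,26,27,30,31): 1⊕0⊕1⊕1⊕0⊕0⊕1⊕1⊕0⊕0⊕0⊕0⊕1⊕1⊕1⊕0 = 0
s4 (pos 4,5,6,7,12,13,14,15,20,21,22,23,28,29,30,31): 0⊕1⊕1⊕1⊕0⊕0⊕1⊕1⊕0⊕0⊕0⊕0⊕1⊕1⊕1⊕0 = 0
s8 (pos 8,9,10,11,12,13,14,15,24,25,26,27,28,29,30,31): 1⊕1⊕0⊕0⊕0⊕0⊕1⊕1⊕1⊕1⊕1⊕1⊕1⊕1⊕1⊕0 = 1
s16 (pos 16,17,18,19,20,21,22,23,24,25,26,27,28,29,30,31): 0⊕1⊕0⊕0⊕0⊕0⊕0⊕0⊕1⊕1⊕1⊕1⊕1⊕1⊕1⊕0 = 0
Syndrome s16…s1 = 01000 → error at position 8.

01000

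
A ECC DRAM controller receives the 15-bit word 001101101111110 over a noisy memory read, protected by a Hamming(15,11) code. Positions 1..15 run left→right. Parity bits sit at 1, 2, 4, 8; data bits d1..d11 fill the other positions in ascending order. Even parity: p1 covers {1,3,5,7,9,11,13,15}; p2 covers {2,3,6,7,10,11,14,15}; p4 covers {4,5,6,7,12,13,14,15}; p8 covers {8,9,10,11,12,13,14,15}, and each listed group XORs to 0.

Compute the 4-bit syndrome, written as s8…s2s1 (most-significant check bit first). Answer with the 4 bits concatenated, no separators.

0001

s1 (pos 1,3,5,7,9,11,13,15): 0⊕1⊕0⊕1⊕1⊕1⊕1⊕0 = 1
s2 (pos 2,3,6,7,10,11,14,15): 0⊕1⊕1⊕1⊕1⊕1⊕1⊕0 = 0
s4 (pos 4,5,6,7,12,13,14,15): 1⊕0⊕1⊕1⊕1⊕1⊕1⊕0 = 0
s8 (pos 8,9,10,11,12,13,14,15): 0⊕1⊕1⊕1⊕1⊕1⊕1⊕0 = 0
Syndrome s8…s1 = 0001 → error at position 1.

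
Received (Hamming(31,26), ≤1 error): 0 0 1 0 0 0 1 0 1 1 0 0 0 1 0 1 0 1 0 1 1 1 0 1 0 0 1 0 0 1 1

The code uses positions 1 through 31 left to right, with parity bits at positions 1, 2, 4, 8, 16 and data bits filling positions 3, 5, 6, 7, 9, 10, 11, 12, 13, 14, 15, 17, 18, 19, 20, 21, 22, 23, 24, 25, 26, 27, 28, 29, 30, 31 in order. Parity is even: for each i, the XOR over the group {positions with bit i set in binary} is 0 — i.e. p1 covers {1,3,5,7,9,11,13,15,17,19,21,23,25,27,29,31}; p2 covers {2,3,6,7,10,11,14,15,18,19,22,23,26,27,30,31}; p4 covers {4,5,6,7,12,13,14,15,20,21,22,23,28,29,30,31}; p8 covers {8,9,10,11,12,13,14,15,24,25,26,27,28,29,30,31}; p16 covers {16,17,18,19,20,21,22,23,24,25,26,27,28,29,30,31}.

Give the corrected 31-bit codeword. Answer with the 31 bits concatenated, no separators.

0010001011000101010111010010001

s1 (pos 1,3,5,7,9,11,13,15,17,19,21,23,25,27,29,31): 0⊕1⊕0⊕1⊕1⊕0⊕0⊕0⊕0⊕0⊕1⊕0⊕0⊕1⊕0⊕1 = 0
s2 (pos 2,3,6,7,10,11,14,15,18,19,22,23,26,27,30,31): 0⊕1⊕0⊕1⊕1⊕0⊕1⊕0⊕1⊕0⊕1⊕0⊕0⊕1⊕1⊕1 = 1
s4 (pos 4,5,6,7,12,13,14,15,20,21,22,23,28,29,30,31): 0⊕0⊕0⊕1⊕0⊕0⊕1⊕0⊕1⊕1⊕1⊕0⊕0⊕0⊕1⊕1 = 1
s8 (pos 8,9,10,11,12,13,14,15,24,25,26,27,28,29,30,31): 0⊕1⊕1⊕0⊕0⊕0⊕1⊕0⊕1⊕0⊕0⊕1⊕0⊕0⊕1⊕1 = 1
s16 (pos 16,17,18,19,20,21,22,23,24,25,26,27,28,29,30,31): 1⊕0⊕1⊕0⊕1⊕1⊕1⊕0⊕1⊕0⊕0⊕1⊕0⊕0⊕1⊕1 = 1
Syndrome s16…s1 = 11110 → error at position 30.
Flip position 30: 0010001011000101010111010010011 → 0010001011000101010111010010001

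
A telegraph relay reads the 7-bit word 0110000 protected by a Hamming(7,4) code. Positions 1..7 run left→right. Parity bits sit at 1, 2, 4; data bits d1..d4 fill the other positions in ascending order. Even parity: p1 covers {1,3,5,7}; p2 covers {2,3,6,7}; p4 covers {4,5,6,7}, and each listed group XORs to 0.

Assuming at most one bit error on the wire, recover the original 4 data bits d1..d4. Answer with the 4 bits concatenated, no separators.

s1 (pos 1,3,5,7): 0⊕1⊕0⊕0 = 1
s2 (pos 2,3,6,7): 1⊕1⊕0⊕0 = 0
s4 (pos 4,5,6,7): 0⊕0⊕0⊕0 = 0
Syndrome s4…s1 = 001 → error at position 1.
Flip position 1: 0110000 → 1110000
Read data bits from positions 3,5,6,7: 1000

1000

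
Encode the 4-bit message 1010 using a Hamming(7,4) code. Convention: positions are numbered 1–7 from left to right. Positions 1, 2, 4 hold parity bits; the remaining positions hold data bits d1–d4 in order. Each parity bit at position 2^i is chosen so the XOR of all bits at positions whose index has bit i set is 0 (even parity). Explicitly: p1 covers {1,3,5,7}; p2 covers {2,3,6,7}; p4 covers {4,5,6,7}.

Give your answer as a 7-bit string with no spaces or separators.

1011010

Place data at non-parity positions: p1 p2 1 p4 0 1 0
p1 (pos 1,3,5,7): XOR of data positions = 1⊕0⊕0 = 1
p2 (pos 2,3,6,7): XOR of data positions = 1⊕1⊕0 = 0
p4 (pos 4,5,6,7): XOR of data positions = 0⊕1⊕0 = 1
Codeword: 1011010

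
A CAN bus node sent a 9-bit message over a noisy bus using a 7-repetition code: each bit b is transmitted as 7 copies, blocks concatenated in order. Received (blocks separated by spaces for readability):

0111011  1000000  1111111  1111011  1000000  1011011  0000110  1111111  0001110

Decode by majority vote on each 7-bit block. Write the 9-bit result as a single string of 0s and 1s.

101101010

Block 1 (0111011): 5 ones → 1
Block 2 (1000000): 1 one → 0
Block 3 (1111111): 7 ones → 1
Block 4 (1111011): 6 ones → 1
Block 5 (1000000): 1 one → 0
Block 6 (1011011): 5 ones → 1
Block 7 (0000110): 2 ones → 0
Block 8 (1111111): 7 ones → 1
Block 9 (0001110): 3 ones → 0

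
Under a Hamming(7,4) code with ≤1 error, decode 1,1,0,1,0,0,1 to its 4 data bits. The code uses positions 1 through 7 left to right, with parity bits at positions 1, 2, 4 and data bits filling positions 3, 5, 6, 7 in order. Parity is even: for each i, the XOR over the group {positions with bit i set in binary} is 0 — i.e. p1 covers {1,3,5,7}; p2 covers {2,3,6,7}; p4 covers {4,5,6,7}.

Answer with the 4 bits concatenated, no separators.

s1 (pos 1,3,5,7): 1⊕0⊕0⊕1 = 0
s2 (pos 2,3,6,7): 1⊕0⊕0⊕1 = 0
s4 (pos 4,5,6,7): 1⊕0⊕0⊕1 = 0
Syndrome s4…s1 = 000 → no error.
Read data bits from positions 3,5,6,7: 0001

0001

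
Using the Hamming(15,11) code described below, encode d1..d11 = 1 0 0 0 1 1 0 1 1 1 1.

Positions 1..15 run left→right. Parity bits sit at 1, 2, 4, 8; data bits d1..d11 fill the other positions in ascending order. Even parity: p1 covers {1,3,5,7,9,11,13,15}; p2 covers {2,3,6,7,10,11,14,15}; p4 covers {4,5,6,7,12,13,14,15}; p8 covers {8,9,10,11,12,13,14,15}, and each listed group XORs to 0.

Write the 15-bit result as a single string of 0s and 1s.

Place data at non-parity positions: p1 p2 1 p4 0 0 0 p8 1 1 0 1 1 1 1
p1 (pos 1,3,5,7,9,11,13,15): XOR of data positions = 1⊕0⊕0⊕1⊕0⊕1⊕1 = 0
p2 (pos 2,3,6,7,10,11,14,15): XOR of data positions = 1⊕0⊕0⊕1⊕0⊕1⊕1 = 0
p4 (pos 4,5,6,7,12,13,14,15): XOR of data positions = 0⊕0⊕0⊕1⊕1⊕1⊕1 = 0
p8 (pos 8,9,10,11,12,13,14,15): XOR of data positions = 1⊕1⊕0⊕1⊕1⊕1⊕1 = 0
Codeword: 001000001101111

001000001101111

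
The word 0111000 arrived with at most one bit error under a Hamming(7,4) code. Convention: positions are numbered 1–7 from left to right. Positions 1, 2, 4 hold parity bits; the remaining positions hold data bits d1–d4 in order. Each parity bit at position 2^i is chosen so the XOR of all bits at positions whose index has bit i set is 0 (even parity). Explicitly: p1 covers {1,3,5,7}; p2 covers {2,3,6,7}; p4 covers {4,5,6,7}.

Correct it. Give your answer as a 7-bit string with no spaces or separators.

s1 (pos 1,3,5,7): 0⊕1⊕0⊕0 = 1
s2 (pos 2,3,6,7): 1⊕1⊕0⊕0 = 0
s4 (pos 4,5,6,7): 1⊕0⊕0⊕0 = 1
Syndrome s4…s1 = 101 → error at position 5.
Flip position 5: 0111000 → 0111100

0111100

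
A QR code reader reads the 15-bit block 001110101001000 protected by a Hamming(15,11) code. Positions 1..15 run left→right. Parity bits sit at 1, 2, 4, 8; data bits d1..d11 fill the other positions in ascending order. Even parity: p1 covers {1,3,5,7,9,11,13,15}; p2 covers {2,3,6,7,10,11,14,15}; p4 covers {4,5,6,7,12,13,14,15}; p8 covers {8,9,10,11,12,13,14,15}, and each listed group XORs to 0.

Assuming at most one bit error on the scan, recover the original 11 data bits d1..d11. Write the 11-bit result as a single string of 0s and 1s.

11011001000

s1 (pos 1,3,5,7,9,11,13,15): 0⊕1⊕1⊕1⊕1⊕0⊕0⊕0 = 0
s2 (pos 2,3,6,7,10,11,14,15): 0⊕1⊕0⊕1⊕0⊕0⊕0⊕0 = 0
s4 (pos 4,5,6,7,12,13,14,15): 1⊕1⊕0⊕1⊕1⊕0⊕0⊕0 = 0
s8 (pos 8,9,10,11,12,13,14,15): 0⊕1⊕0⊕0⊕1⊕0⊕0⊕0 = 0
Syndrome s8…s1 = 0000 → no error.
Read data bits from positions 3,5,6,7,9,10,11,12,13,14,15: 11011001000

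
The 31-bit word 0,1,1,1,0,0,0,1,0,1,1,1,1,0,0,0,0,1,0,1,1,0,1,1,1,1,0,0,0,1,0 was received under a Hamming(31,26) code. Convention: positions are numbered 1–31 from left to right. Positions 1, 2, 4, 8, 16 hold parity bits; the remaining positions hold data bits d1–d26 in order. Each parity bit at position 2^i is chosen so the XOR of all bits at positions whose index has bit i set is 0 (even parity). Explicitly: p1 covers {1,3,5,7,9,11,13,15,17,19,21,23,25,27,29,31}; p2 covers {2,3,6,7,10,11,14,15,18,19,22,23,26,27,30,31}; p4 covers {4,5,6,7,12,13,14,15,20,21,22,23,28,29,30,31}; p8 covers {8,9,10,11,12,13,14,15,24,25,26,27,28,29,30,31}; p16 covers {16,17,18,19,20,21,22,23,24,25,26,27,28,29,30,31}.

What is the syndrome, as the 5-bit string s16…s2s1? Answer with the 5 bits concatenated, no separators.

01100

s1 (pos 1,3,5,7,9,11,13,15,17,19,21,23,25,27,29,31): 0⊕1⊕0⊕0⊕0⊕1⊕1⊕0⊕0⊕0⊕1⊕1⊕1⊕0⊕0⊕0 = 0
s2 (pos 2,3,6,7,10,11,14,15,18,19,22,23,26,27,30,31): 1⊕1⊕0⊕0⊕1⊕1⊕0⊕0⊕1⊕0⊕0⊕1⊕1⊕0⊕1⊕0 = 0
s4 (pos 4,5,6,7,12,13,14,15,20,21,22,23,28,29,30,31): 1⊕0⊕0⊕0⊕1⊕1⊕0⊕0⊕1⊕1⊕0⊕1⊕0⊕0⊕1⊕0 = 1
s8 (pos 8,9,10,11,12,13,14,15,24,25,26,27,28,29,30,31): 1⊕0⊕1⊕1⊕1⊕1⊕0⊕0⊕1⊕1⊕1⊕0⊕0⊕0⊕1⊕0 = 1
s16 (pos 16,17,18,19,20,21,22,23,24,25,26,27,28,29,30,31): 0⊕0⊕1⊕0⊕1⊕1⊕0⊕1⊕1⊕1⊕1⊕0⊕0⊕0⊕1⊕0 = 0
Syndrome s16…s1 = 01100 → error at position 12.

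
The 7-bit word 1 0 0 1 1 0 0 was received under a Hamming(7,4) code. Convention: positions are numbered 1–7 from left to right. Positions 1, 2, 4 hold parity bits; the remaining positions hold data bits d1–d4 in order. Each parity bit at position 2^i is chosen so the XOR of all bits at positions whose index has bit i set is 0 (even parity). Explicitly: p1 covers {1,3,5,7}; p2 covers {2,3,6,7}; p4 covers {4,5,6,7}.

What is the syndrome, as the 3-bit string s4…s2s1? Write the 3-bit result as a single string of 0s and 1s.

s1 (pos 1,3,5,7): 1⊕0⊕1⊕0 = 0
s2 (pos 2,3,6,7): 0⊕0⊕0⊕0 = 0
s4 (pos 4,5,6,7): 1⊕1⊕0⊕0 = 0
Syndrome s4…s1 = 000 → no error.

000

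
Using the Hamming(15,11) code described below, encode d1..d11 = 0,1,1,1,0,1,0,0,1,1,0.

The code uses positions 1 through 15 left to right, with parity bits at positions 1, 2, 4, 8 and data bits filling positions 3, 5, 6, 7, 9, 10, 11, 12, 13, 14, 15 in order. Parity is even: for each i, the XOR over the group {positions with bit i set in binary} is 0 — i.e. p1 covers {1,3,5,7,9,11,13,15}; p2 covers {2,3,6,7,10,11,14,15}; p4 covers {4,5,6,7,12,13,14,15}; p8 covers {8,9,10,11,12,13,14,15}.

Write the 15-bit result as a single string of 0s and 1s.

Place data at non-parity positions: p1 p2 0 p4 1 1 1 p8 0 1 0 0 1 1 0
p1 (pos 1,3,5,7,9,11,13,15): XOR of data positions = 0⊕1⊕1⊕0⊕0⊕1⊕0 = 1
p2 (pos 2,3,6,7,10,11,14,15): XOR of data positions = 0⊕1⊕1⊕1⊕0⊕1⊕0 = 0
p4 (pos 4,5,6,7,12,13,14,15): XOR of data positions = 1⊕1⊕1⊕0⊕1⊕1⊕0 = 1
p8 (pos 8,9,10,11,12,13,14,15): XOR of data positions = 0⊕1⊕0⊕0⊕1⊕1⊕0 = 1
Codeword: 100111110100110

100111110100110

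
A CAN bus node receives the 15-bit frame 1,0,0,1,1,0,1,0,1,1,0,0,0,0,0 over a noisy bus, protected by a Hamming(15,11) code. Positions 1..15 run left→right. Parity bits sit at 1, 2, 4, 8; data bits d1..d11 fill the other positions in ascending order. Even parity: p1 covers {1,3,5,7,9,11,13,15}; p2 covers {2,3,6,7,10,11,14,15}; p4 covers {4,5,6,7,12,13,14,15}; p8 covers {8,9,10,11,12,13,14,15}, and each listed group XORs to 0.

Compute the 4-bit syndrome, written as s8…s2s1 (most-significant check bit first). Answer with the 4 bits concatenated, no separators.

0100

s1 (pos 1,3,5,7,9,11,13,15): 1⊕0⊕1⊕1⊕1⊕0⊕0⊕0 = 0
s2 (pos 2,3,6,7,10,11,14,15): 0⊕0⊕0⊕1⊕1⊕0⊕0⊕0 = 0
s4 (pos 4,5,6,7,12,13,14,15): 1⊕1⊕0⊕1⊕0⊕0⊕0⊕0 = 1
s8 (pos 8,9,10,11,12,13,14,15): 0⊕1⊕1⊕0⊕0⊕0⊕0⊕0 = 0
Syndrome s8…s1 = 0100 → error at position 4.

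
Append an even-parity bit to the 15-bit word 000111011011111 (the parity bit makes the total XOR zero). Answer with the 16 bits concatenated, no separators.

XOR of the 15 data bits: 0⊕0⊕0⊕1⊕1⊕1⊕0⊕1⊕1⊕0⊕1⊕1⊕1⊕1⊕1 = 0
Parity bit = 0 (so all 16 bits XOR to 0).

0001110110111110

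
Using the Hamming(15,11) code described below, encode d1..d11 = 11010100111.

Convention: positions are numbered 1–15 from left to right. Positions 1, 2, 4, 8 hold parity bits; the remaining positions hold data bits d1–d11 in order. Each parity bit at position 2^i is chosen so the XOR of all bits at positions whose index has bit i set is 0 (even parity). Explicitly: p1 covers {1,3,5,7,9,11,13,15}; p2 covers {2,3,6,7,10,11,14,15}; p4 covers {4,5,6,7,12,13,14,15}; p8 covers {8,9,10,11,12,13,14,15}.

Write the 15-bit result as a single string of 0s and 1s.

111110100100111

Place data at non-parity positions: p1 p2 1 p4 1 0 1 p8 0 1 0 0 1 1 1
p1 (pos 1,3,5,7,9,11,13,15): XOR of data positions = 1⊕1⊕1⊕0⊕0⊕1⊕1 = 1
p2 (pos 2,3,6,7,10,11,14,15): XOR of data positions = 1⊕0⊕1⊕1⊕0⊕1⊕1 = 1
p4 (pos 4,5,6,7,12,13,14,15): XOR of data positions = 1⊕0⊕1⊕0⊕1⊕1⊕1 = 1
p8 (pos 8,9,10,11,12,13,14,15): XOR of data positions = 0⊕1⊕0⊕0⊕1⊕1⊕1 = 0
Codeword: 111110100100111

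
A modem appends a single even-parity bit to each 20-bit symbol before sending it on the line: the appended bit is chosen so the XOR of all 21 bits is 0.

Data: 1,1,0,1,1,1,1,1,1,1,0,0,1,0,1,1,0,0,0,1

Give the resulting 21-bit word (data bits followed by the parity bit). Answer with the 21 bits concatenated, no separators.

XOR of the 20 data bits: 1⊕1⊕0⊕1⊕1⊕1⊕1⊕1⊕1⊕1⊕0⊕0⊕1⊕0⊕1⊕1⊕0⊕0⊕0⊕1 = 1
Parity bit = 1 (so all 21 bits XOR to 0).

110111111100101100011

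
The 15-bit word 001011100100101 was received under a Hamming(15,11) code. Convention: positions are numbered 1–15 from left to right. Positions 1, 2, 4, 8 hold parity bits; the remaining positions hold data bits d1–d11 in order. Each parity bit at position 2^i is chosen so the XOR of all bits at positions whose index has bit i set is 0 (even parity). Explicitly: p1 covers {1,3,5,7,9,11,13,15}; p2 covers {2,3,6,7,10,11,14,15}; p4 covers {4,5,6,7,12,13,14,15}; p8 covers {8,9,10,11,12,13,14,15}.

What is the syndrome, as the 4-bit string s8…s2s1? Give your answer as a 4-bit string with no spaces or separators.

1111

s1 (pos 1,3,5,7,9,11,13,15): 0⊕1⊕1⊕1⊕0⊕0⊕1⊕1 = 1
s2 (pos 2,3,6,7,10,11,14,15): 0⊕1⊕1⊕1⊕1⊕0⊕0⊕1 = 1
s4 (pos 4,5,6,7,12,13,14,15): 0⊕1⊕1⊕1⊕0⊕1⊕0⊕1 = 1
s8 (pos 8,9,10,11,12,13,14,15): 0⊕0⊕1⊕0⊕0⊕1⊕0⊕1 = 1
Syndrome s8…s1 = 1111 → error at position 15.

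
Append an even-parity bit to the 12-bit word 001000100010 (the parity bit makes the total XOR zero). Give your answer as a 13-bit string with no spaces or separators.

XOR of the 12 data bits: 0⊕0⊕1⊕0⊕0⊕0⊕1⊕0⊕0⊕0⊕1⊕0 = 1
Parity bit = 1 (so all 13 bits XOR to 0).

0010001000101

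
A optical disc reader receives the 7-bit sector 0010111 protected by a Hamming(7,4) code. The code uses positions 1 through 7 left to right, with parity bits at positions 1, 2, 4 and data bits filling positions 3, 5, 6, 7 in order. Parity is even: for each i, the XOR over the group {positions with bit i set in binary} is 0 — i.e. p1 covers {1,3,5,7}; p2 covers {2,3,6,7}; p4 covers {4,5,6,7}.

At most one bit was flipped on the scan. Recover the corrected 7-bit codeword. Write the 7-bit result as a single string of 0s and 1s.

0010110

s1 (pos 1,3,5,7): 0⊕1⊕1⊕1 = 1
s2 (pos 2,3,6,7): 0⊕1⊕1⊕1 = 1
s4 (pos 4,5,6,7): 0⊕1⊕1⊕1 = 1
Syndrome s4…s1 = 111 → error at position 7.
Flip position 7: 0010111 → 0010110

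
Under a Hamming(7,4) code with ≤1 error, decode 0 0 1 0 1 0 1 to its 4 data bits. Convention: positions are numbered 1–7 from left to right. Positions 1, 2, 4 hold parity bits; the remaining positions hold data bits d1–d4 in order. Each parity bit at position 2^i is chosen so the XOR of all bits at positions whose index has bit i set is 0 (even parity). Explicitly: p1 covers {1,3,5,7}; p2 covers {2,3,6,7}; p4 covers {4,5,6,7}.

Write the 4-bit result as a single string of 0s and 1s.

s1 (pos 1,3,5,7): 0⊕1⊕1⊕1 = 1
s2 (pos 2,3,6,7): 0⊕1⊕0⊕1 = 0
s4 (pos 4,5,6,7): 0⊕1⊕0⊕1 = 0
Syndrome s4…s1 = 001 → error at position 1.
Flip position 1: 0010101 → 1010101
Read data bits from positions 3,5,6,7: 1101

1101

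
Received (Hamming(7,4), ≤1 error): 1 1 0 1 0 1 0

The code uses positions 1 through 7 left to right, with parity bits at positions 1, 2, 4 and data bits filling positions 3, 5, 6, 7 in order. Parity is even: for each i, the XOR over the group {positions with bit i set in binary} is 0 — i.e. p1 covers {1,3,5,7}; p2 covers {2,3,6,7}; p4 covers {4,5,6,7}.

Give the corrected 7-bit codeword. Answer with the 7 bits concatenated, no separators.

0101010

s1 (pos 1,3,5,7): 1⊕0⊕0⊕0 = 1
s2 (pos 2,3,6,7): 1⊕0⊕1⊕0 = 0
s4 (pos 4,5,6,7): 1⊕0⊕1⊕0 = 0
Syndrome s4…s1 = 001 → error at position 1.
Flip position 1: 1101010 → 0101010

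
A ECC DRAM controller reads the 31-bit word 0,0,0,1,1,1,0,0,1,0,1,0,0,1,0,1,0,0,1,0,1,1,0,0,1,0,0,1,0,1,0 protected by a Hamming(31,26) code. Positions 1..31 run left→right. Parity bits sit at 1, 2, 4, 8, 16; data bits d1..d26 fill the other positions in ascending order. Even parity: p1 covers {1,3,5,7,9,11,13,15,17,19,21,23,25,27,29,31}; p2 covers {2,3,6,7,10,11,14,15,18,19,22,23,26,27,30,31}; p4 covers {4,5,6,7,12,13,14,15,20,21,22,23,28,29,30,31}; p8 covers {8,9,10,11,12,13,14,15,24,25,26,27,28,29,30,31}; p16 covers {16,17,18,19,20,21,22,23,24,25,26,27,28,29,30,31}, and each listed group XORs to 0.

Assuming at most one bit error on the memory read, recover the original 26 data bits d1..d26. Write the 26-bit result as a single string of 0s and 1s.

01101010010001011001001010

s1 (pos 1,3,5,7,9,11,13,15,17,19,21,23,25,27,29,31): 0⊕0⊕1⊕0⊕1⊕1⊕0⊕0⊕0⊕1⊕1⊕0⊕1⊕0⊕0⊕0 = 0
s2 (pos 2,3,6,7,10,11,14,15,18,19,22,23,26,27,30,31): 0⊕0⊕1⊕0⊕0⊕1⊕1⊕0⊕0⊕1⊕1⊕0⊕0⊕0⊕1⊕0 = 0
s4 (pos 4,5,6,7,12,13,14,15,20,21,22,23,28,29,30,31): 1⊕1⊕1⊕0⊕0⊕0⊕1⊕0⊕0⊕1⊕1⊕0⊕1⊕0⊕1⊕0 = 0
s8 (pos 8,9,10,11,12,13,14,15,24,25,26,27,28,29,30,31): 0⊕1⊕0⊕1⊕0⊕0⊕1⊕0⊕0⊕1⊕0⊕0⊕1⊕0⊕1⊕0 = 0
s16 (pos 16,17,18,19,20,21,22,23,24,25,26,27,28,29,30,31): 1⊕0⊕0⊕1⊕0⊕1⊕1⊕0⊕0⊕1⊕0⊕0⊕1⊕0⊕1⊕0 = 1
Syndrome s16…s1 = 10000 → error at position 16.
Flip position 16: 0001110010100101001011001001010 → 0001110010100100001011001001010
Read data bits from positions 3,5,6,7,9,10,11,12,13,14,15,17,18,19,20,21,22,23,24,25,26,27,28,29,30,31: 01101010010001011001001010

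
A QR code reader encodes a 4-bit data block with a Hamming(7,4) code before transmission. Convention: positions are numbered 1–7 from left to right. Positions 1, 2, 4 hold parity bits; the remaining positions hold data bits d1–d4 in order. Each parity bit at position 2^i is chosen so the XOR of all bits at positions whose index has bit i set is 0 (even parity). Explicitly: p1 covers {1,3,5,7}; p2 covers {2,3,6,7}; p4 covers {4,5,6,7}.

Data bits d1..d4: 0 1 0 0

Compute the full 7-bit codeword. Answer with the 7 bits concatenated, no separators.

Place data at non-parity positions: p1 p2 0 p4 1 0 0
p1 (pos 1,3,5,7): XOR of data positions = 0⊕1⊕0 = 1
p2 (pos 2,3,6,7): XOR of data positions = 0⊕0⊕0 = 0
p4 (pos 4,5,6,7): XOR of data positions = 1⊕0⊕0 = 1
Codeword: 1001100

1001100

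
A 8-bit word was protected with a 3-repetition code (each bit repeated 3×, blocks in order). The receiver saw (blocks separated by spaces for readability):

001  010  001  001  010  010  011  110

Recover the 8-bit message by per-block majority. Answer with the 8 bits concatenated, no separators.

Block 1 (001): 1 one → 0
Block 2 (010): 1 one → 0
Block 3 (001): 1 one → 0
Block 4 (001): 1 one → 0
Block 5 (010): 1 one → 0
Block 6 (010): 1 one → 0
Block 7 (011): 2 ones → 1
Block 8 (110): 2 ones → 1

00000011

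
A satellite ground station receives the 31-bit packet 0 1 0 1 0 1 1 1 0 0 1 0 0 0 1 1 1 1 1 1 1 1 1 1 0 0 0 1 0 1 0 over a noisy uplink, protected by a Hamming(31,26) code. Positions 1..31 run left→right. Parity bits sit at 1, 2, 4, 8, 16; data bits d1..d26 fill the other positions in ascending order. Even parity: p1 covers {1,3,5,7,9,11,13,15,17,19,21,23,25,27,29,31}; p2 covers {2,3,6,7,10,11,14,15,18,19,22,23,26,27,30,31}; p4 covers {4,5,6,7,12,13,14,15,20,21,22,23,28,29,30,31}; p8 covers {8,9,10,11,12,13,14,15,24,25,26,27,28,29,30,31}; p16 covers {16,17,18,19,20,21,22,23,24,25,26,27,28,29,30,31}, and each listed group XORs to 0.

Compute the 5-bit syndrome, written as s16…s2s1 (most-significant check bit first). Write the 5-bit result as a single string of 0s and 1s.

10001

s1 (pos 1,3,5,7,9,11,13,15,17,19,21,23,25,27,29,31): 0⊕0⊕0⊕1⊕0⊕1⊕0⊕1⊕1⊕1⊕1⊕1⊕0⊕0⊕0⊕0 = 1
s2 (pos 2,3,6,7,10,11,14,15,18,19,22,23,26,27,30,31): 1⊕0⊕1⊕1⊕0⊕1⊕0⊕1⊕1⊕1⊕1⊕1⊕0⊕0⊕1⊕0 = 0
s4 (pos 4,5,6,7,12,13,14,15,20,21,22,23,28,29,30,31): 1⊕0⊕1⊕1⊕0⊕0⊕0⊕1⊕1⊕1⊕1⊕1⊕1⊕0⊕1⊕0 = 0
s8 (pos 8,9,10,11,12,13,14,15,24,25,26,27,28,29,30,31): 1⊕0⊕0⊕1⊕0⊕0⊕0⊕1⊕1⊕0⊕0⊕0⊕1⊕0⊕1⊕0 = 0
s16 (pos 16,17,18,19,20,21,22,23,24,25,26,27,28,29,30,31): 1⊕1⊕1⊕1⊕1⊕1⊕1⊕1⊕1⊕0⊕0⊕0⊕1⊕0⊕1⊕0 = 1
Syndrome s16…s1 = 10001 → error at position 17.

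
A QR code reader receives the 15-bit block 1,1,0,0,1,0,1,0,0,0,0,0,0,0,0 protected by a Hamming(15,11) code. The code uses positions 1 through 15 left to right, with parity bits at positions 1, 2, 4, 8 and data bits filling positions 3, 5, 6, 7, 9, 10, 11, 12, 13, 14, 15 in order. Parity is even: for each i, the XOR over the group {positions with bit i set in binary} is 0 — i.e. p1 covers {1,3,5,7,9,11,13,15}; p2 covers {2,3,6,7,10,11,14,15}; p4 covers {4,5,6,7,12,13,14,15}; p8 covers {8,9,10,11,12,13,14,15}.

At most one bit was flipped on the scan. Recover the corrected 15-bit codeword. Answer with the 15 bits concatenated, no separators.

010010100000000

s1 (pos 1,3,5,7,9,11,13,15): 1⊕0⊕1⊕1⊕0⊕0⊕0⊕0 = 1
s2 (pos 2,3,6,7,10,11,14,15): 1⊕0⊕0⊕1⊕0⊕0⊕0⊕0 = 0
s4 (pos 4,5,6,7,12,13,14,15): 0⊕1⊕0⊕1⊕0⊕0⊕0⊕0 = 0
s8 (pos 8,9,10,11,12,13,14,15): 0⊕0⊕0⊕0⊕0⊕0⊕0⊕0 = 0
Syndrome s8…s1 = 0001 → error at position 1.
Flip position 1: 110010100000000 → 010010100000000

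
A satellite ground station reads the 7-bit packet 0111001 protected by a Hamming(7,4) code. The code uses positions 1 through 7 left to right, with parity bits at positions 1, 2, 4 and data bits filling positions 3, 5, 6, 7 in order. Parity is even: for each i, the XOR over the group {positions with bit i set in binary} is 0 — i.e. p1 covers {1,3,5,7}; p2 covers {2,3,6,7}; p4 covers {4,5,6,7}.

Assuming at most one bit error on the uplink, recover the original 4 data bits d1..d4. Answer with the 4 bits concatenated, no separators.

s1 (pos 1,3,5,7): 0⊕1⊕0⊕1 = 0
s2 (pos 2,3,6,7): 1⊕1⊕0⊕1 = 1
s4 (pos 4,5,6,7): 1⊕0⊕0⊕1 = 0
Syndrome s4…s1 = 010 → error at position 2.
Flip position 2: 0111001 → 0011001
Read data bits from positions 3,5,6,7: 1001

1001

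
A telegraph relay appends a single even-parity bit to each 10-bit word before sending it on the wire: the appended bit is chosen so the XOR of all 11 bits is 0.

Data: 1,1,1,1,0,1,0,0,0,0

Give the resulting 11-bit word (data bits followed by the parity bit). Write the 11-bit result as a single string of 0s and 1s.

XOR of the 10 data bits: 1⊕1⊕1⊕1⊕0⊕1⊕0⊕0⊕0⊕0 = 1
Parity bit = 1 (so all 11 bits XOR to 0).

11110100001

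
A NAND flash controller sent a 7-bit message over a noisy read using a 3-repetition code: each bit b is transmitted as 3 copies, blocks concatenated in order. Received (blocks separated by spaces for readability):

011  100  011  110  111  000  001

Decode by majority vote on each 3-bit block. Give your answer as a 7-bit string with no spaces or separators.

Block 1 (011): 2 ones → 1
Block 2 (100): 1 one → 0
Block 3 (011): 2 ones → 1
Block 4 (110): 2 ones → 1
Block 5 (111): 3 ones → 1
Block 6 (000): 0 ones → 0
Block 7 (001): 1 one → 0

1011100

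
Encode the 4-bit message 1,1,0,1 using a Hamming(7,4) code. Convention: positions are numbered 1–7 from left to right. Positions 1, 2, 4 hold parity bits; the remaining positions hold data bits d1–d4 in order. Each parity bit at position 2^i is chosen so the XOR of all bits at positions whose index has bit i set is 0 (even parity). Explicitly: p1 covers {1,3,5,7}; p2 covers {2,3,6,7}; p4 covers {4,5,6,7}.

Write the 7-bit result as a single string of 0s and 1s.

1010101

Place data at non-parity positions: p1 p2 1 p4 1 0 1
p1 (pos 1,3,5,7): XOR of data positions = 1⊕1⊕1 = 1
p2 (pos 2,3,6,7): XOR of data positions = 1⊕0⊕1 = 0
p4 (pos 4,5,6,7): XOR of data positions = 1⊕0⊕1 = 0
Codeword: 1010101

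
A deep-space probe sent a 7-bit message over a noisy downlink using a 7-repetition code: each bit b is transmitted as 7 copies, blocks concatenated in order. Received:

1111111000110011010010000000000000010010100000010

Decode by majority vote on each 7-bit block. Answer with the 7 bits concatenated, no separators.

1010000

Block 1 (1111111): 7 ones → 1
Block 2 (0001100): 2 ones → 0
Block 3 (1101001): 4 ones → 1
Block 4 (0000000): 0 ones → 0
Block 5 (0000000): 0 ones → 0
Block 6 (1001010): 3 ones → 0
Block 7 (0000010): 1 one → 0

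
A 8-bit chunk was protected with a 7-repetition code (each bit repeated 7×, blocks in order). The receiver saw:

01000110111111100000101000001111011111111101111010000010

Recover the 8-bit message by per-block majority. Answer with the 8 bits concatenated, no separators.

01001110

Block 1 (0100011): 3 ones → 0
Block 2 (0111111): 6 ones → 1
Block 3 (1000001): 2 ones → 0
Block 4 (0100000): 1 one → 0
Block 5 (1111011): 6 ones → 1
Block 6 (1111111): 7 ones → 1
Block 7 (0111101): 5 ones → 1
Block 8 (0000010): 1 one → 0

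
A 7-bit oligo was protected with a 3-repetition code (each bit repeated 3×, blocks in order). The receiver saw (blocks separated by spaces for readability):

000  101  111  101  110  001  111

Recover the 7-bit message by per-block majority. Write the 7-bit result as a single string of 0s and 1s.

0111101

Block 1 (000): 0 ones → 0
Block 2 (101): 2 ones → 1
Block 3 (111): 3 ones → 1
Block 4 (101): 2 ones → 1
Block 5 (110): 2 ones → 1
Block 6 (001): 1 one → 0
Block 7 (111): 3 ones → 1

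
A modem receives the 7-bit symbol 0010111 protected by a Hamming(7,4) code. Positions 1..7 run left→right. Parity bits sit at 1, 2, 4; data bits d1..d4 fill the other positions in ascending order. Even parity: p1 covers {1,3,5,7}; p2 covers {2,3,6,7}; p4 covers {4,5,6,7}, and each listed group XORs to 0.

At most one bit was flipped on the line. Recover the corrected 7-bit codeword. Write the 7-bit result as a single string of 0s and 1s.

s1 (pos 1,3,5,7): 0⊕1⊕1⊕1 = 1
s2 (pos 2,3,6,7): 0⊕1⊕1⊕1 = 1
s4 (pos 4,5,6,7): 0⊕1⊕1⊕1 = 1
Syndrome s4…s1 = 111 → error at position 7.
Flip position 7: 0010111 → 0010110

0010110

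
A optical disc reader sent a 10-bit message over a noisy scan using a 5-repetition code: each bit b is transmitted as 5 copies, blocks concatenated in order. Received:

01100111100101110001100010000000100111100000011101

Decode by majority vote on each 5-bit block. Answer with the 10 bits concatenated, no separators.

Block 1 (01100): 2 ones → 0
Block 2 (11110): 4 ones → 1
Block 3 (01011): 3 ones → 1
Block 4 (10001): 2 ones → 0
Block 5 (10001): 2 ones → 0
Block 6 (00000): 0 ones → 0
Block 7 (00100): 1 one → 0
Block 8 (11110): 4 ones → 1
Block 9 (00000): 0 ones → 0
Block 10 (11101): 4 ones → 1

0110000101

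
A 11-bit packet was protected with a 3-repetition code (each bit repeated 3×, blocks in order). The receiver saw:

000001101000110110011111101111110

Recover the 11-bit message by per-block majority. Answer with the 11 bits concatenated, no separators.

00101111111

Block 1 (000): 0 ones → 0
Block 2 (001): 1 one → 0
Block 3 (101): 2 ones → 1
Block 4 (000): 0 ones → 0
Block 5 (110): 2 ones → 1
Block 6 (110): 2 ones → 1
Block 7 (011): 2 ones → 1
Block 8 (111): 3 ones → 1
Block 9 (101): 2 ones → 1
Block 10 (111): 3 ones → 1
Block 11 (110): 2 ones → 1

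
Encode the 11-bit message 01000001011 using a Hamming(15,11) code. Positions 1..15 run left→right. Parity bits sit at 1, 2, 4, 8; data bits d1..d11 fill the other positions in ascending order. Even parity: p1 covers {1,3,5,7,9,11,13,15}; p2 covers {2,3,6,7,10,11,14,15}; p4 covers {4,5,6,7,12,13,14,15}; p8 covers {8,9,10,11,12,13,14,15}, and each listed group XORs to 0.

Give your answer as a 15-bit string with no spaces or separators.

000010010001011

Place data at non-parity positions: p1 p2 0 p4 1 0 0 p8 0 0 0 1 0 1 1
p1 (pos 1,3,5,7,9,11,13,15): XOR of data positions = 0⊕1⊕0⊕0⊕0⊕0⊕1 = 0
p2 (pos 2,3,6,7,10,11,14,15): XOR of data positions = 0⊕0⊕0⊕0⊕0⊕1⊕1 = 0
p4 (pos 4,5,6,7,12,13,14,15): XOR of data positions = 1⊕0⊕0⊕1⊕0⊕1⊕1 = 0
p8 (pos 8,9,10,11,12,13,14,15): XOR of data positions = 0⊕0⊕0⊕1⊕0⊕1⊕1 = 1
Codeword: 000010010001011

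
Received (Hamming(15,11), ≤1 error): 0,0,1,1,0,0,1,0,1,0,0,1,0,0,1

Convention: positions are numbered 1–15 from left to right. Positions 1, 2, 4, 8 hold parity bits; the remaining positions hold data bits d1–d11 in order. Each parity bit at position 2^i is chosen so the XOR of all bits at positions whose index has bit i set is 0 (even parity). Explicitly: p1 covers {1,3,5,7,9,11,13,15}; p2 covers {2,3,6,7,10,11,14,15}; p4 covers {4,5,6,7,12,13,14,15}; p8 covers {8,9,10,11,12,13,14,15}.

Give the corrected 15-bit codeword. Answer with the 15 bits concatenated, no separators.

001100101101001

s1 (pos 1,3,5,7,9,11,13,15): 0⊕1⊕0⊕1⊕1⊕0⊕0⊕1 = 0
s2 (pos 2,3,6,7,10,11,14,15): 0⊕1⊕0⊕1⊕0⊕0⊕0⊕1 = 1
s4 (pos 4,5,6,7,12,13,14,15): 1⊕0⊕0⊕1⊕1⊕0⊕0⊕1 = 0
s8 (pos 8,9,10,11,12,13,14,15): 0⊕1⊕0⊕0⊕1⊕0⊕0⊕1 = 1
Syndrome s8…s1 = 1010 → error at position 10.
Flip position 10: 001100101001001 → 001100101101001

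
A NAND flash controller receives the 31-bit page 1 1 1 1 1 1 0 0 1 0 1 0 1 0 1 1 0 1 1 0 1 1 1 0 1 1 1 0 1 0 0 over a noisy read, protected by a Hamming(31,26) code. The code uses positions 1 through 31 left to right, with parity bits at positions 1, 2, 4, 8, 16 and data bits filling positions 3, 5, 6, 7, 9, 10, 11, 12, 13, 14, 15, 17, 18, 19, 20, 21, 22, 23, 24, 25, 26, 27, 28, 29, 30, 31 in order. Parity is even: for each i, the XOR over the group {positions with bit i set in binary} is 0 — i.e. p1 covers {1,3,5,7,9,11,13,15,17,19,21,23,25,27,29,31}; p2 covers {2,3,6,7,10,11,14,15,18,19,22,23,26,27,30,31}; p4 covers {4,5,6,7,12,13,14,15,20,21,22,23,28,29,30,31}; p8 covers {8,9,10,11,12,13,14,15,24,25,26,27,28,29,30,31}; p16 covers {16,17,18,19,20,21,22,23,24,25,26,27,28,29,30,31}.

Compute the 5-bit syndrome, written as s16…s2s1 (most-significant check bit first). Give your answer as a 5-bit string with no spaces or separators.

s1 (pos 1,3,5,7,9,11,13,15,17,19,21,23,25,27,29,31): 1⊕1⊕1⊕0⊕1⊕1⊕1⊕1⊕0⊕1⊕1⊕1⊕1⊕1⊕1⊕0 = 1
s2 (pos 2,3,6,7,10,11,14,15,18,19,22,23,26,27,30,31): 1⊕1⊕1⊕0⊕0⊕1⊕0⊕1⊕1⊕1⊕1⊕1⊕1⊕1⊕0⊕0 = 1
s4 (pos 4,5,6,7,12,13,14,15,20,21,22,23,28,29,30,31): 1⊕1⊕1⊕0⊕0⊕1⊕0⊕1⊕0⊕1⊕1⊕1⊕0⊕1⊕0⊕0 = 1
s8 (pos 8,9,10,11,12,13,14,15,24,25,26,27,28,29,30,31): 0⊕1⊕0⊕1⊕0⊕1⊕0⊕1⊕0⊕1⊕1⊕1⊕0⊕1⊕0⊕0 = 0
s16 (pos 16,17,18,19,20,21,22,23,24,25,26,27,28,29,30,31): 1⊕0⊕1⊕1⊕0⊕1⊕1⊕1⊕0⊕1⊕1⊕1⊕0⊕1⊕0⊕0 = 0
Syndrome s16…s1 = 00111 → error at position 7.

00111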